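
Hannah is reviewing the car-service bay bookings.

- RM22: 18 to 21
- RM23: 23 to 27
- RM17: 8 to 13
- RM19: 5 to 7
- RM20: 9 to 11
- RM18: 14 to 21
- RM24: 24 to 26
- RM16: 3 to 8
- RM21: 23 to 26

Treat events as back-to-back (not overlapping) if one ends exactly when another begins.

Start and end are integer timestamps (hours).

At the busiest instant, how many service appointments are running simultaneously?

3

Sort all start/end points and keep a running count:
3 start RM16 → 1
5 start RM19 → 2
7 end RM19 → 1
8 end RM16 → 0
8 start RM17 → 1
9 start RM20 → 2
11 end RM20 → 1
13 end RM17 → 0
14 start RM18 → 1
18 start RM22 → 2
21 end RM18 → 1
21 end RM22 → 0
23 start RM21 → 1
23 start RM23 → 2
24 start RM24 → 3
26 end RM21 → 2
26 end RM24 → 1
27 end RM23 → 0
Peak is 3, at 24 (RM21, RM23, RM24).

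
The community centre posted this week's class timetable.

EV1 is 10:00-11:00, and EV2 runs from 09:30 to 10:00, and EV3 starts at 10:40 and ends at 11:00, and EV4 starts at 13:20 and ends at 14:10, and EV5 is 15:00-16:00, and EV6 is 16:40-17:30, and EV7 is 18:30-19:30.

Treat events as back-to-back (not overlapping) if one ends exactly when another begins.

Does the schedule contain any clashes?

Check each pair: they overlap iff neither finishes before the other starts.
Sorted by start: EV2, EV1, EV3, EV4, EV5, EV6, EV7.
EV1 starts exactly when EV2 ends (back-to-back, no overlap); EV2 is clear from here.
EV3 starts before EV1 ends → EV1 and EV3 overlap.
That's a conflict, so the schedule is not conflict-free.

Yes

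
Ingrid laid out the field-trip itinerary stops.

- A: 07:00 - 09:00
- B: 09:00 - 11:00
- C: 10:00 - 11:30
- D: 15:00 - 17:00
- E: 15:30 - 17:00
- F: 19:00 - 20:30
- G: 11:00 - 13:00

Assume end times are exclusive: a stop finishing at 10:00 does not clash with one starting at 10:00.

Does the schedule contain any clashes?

Yes

Sorted by start: A, B, C, G, D, E, F.
B starts exactly when A ends (back-to-back, no overlap); A is clear from here.
C starts before B ends → B and C overlap.
That's a conflict, so the schedule is not conflict-free.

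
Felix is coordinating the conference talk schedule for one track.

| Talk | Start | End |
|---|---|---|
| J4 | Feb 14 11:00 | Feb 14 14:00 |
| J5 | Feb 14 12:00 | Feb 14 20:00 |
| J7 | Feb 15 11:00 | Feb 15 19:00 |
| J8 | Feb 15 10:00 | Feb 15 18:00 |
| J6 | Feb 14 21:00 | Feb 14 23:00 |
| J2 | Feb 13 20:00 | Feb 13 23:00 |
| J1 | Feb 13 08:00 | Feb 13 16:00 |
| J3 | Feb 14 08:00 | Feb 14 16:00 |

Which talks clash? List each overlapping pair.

J3 & J4, J3 & J5, J4 & J5, J7 & J8

Sorted by start: J1, J2, J3, J4, J5, J6, J8, J7.
J2 starts after J1 ends, so nothing later overlaps J1 either.
J3 starts after J2 ends, so nothing later overlaps J2 either.
J4 starts before J3 ends → J3 and J4 overlap.
J5 starts before J3 ends → J3 and J5 overlap.
J6 starts after J3 ends, so nothing later overlaps J3 either.
J5 starts before J4 ends → J4 and J5 overlap.
J6 starts after J4 ends, so nothing later overlaps J4 either.
J6 starts after J5 ends, so nothing later overlaps J5 either.
J8 starts after J6 ends, so nothing later overlaps J6 either.
J7 starts before J8 ends → J8 and J7 overlap.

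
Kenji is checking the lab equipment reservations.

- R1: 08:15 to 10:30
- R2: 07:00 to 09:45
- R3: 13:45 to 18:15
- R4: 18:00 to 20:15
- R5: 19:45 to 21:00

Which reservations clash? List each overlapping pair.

Two intervals overlap when each starts before the other ends.
Sorted by start: R2, R1, R3, R4, R5.
R1 starts before R2 ends → R2 and R1 overlap.
R3 starts after R2 ends; R2 is clear from here.
R3 starts after R1 ends; R1 is clear from here.
R4 starts before R3 ends → R3 and R4 overlap.
R5 starts after R3 ends.
R5 starts before R4 ends → R4 and R5 overlap.

R1 & R2, R3 & R4, R4 & R5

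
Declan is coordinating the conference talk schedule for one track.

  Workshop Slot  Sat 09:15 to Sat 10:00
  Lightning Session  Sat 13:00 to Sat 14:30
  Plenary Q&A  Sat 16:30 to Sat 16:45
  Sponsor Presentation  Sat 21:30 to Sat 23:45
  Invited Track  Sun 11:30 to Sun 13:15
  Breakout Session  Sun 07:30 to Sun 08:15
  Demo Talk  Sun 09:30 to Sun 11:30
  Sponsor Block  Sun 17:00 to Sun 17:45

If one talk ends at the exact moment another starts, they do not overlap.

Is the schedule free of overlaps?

Sorted by start: Workshop Slot, Lightning Session, Plenary Q&A, Sponsor Presentation, Breakout Session, Demo Talk, Invited Track, Sponsor Block.
Lightning Session starts after Workshop Slot ends, so nothing later overlaps Workshop Slot either.
Plenary Q&A starts after Lightning Session ends, so nothing later overlaps Lightning Session either.
Sponsor Presentation starts after Plenary Q&A ends, so nothing later overlaps Plenary Q&A either.
Breakout Session starts after Sponsor Presentation ends, so nothing later overlaps Sponsor Presentation either.
Demo Talk starts after Breakout Session ends, so nothing later overlaps Breakout Session either.
Invited Track starts exactly when Demo Talk ends (back-to-back, no overlap), so nothing later overlaps Demo Talk either.
Sponsor Block starts after Invited Track ends.
Every pair is clear; the schedule has no overlaps.

Yes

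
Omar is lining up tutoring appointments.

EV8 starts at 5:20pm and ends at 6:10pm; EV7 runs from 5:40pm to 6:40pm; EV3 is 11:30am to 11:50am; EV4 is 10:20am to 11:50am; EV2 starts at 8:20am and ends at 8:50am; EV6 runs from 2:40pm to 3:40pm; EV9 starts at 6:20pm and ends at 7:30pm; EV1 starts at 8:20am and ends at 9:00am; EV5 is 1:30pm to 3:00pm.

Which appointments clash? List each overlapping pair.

EV1 & EV2, EV3 & EV4, EV5 & EV6, EV7 & EV8, EV7 & EV9

Two intervals overlap when each starts before the other ends.
Sorted by start: EV1, EV2, EV4, EV3, EV5, EV6, EV8, EV7, EV9.
EV2 starts before EV1 ends → EV1 and EV2 overlap.
EV4 starts after EV1 ends — done with EV1.
EV4 starts after EV2 ends — done with EV2.
EV3 starts before EV4 ends → EV4 and EV3 overlap.
EV5 starts after EV4 ends — done with EV4.
EV5 starts after EV3 ends — done with EV3.
EV6 starts before EV5 ends → EV5 and EV6 overlap.
EV8 starts after EV5 ends — done with EV5.
EV8 starts after EV6 ends — done with EV6.
EV7 starts before EV8 ends → EV8 and EV7 overlap.
EV9 starts after EV8 ends.
EV9 starts before EV7 ends → EV7 and EV9 overlap.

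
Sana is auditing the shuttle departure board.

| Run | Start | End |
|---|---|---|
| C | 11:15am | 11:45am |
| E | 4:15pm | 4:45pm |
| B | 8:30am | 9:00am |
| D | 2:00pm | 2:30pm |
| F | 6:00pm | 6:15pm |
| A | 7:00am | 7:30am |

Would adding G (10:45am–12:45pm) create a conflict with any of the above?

Yes — it overlaps C

A: ends 7:30am at or before G starts 10:45am → clear.
B: ends 9:00am at or before G starts 10:45am → clear.
C: starts 11:15am before G ends 12:45pm, and ends 11:45am after G starts 10:45am → overlap.
D: starts 2:00pm at or after G ends 12:45pm → clear.
E: starts 4:15pm at or after G ends 12:45pm → clear.
F: starts 6:00pm at or after G ends 12:45pm → clear.
G overlaps C.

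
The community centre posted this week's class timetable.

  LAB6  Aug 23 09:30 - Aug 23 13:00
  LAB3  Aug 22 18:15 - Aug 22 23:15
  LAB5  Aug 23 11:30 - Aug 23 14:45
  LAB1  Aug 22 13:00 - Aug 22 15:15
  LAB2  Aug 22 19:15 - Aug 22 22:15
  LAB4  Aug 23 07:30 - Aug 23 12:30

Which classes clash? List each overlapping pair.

Sorted by start: LAB1, LAB3, LAB2, LAB4, LAB6, LAB5.
LAB3 starts after LAB1 ends; LAB1 is clear from here.
LAB2 starts before LAB3 ends → LAB3 and LAB2 overlap.
LAB4 starts after LAB3 ends; LAB3 is clear from here.
LAB4 starts after LAB2 ends; LAB2 is clear from here.
LAB6 starts before LAB4 ends → LAB4 and LAB6 overlap.
LAB5 starts before LAB4 ends → LAB4 and LAB5 overlap.
LAB5 starts before LAB6 ends → LAB6 and LAB5 overlap.

LAB2 & LAB3, LAB4 & LAB5, LAB4 & LAB6, LAB5 & LAB6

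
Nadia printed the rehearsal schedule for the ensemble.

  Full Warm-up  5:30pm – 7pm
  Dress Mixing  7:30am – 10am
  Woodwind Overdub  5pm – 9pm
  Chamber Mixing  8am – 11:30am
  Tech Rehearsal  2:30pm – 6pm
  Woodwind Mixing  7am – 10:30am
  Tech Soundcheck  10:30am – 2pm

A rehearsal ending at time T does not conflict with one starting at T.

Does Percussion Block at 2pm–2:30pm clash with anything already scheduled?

Woodwind Mixing: ends 10:30am at or before Percussion Block starts 2pm → clear.
Dress Mixing: ends 10am at or before Percussion Block starts 2pm → clear.
Chamber Mixing: ends 11:30am at or before Percussion Block starts 2pm → clear.
Tech Soundcheck: ends 2pm at or before Percussion Block starts 2pm → clear.
Tech Rehearsal: starts 2:30pm at or after Percussion Block ends 2:30pm → clear.
Woodwind Overdub: starts 5pm at or after Percussion Block ends 2:30pm → clear.
Full Warm-up: starts 5:30pm at or after Percussion Block ends 2:30pm → clear.

No — it doesn't clash with anything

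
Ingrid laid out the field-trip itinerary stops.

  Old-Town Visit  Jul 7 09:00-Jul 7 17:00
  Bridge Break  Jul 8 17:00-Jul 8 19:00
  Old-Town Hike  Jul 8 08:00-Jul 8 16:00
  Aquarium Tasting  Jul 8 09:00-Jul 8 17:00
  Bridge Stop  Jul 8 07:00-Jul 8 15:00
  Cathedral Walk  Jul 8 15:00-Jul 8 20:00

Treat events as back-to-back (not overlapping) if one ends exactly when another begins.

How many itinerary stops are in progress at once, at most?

Sort all start/end points and keep a running count:
Jul 7 09:00 start Old-Town Visit → 1
Jul 7 17:00 end Old-Town Visit → 0
Jul 8 07:00 start Bridge Stop → 1
Jul 8 08:00 start Old-Town Hike → 2
Jul 8 09:00 start Aquarium Tasting → 3
Jul 8 15:00 end Bridge Stop → 2
Jul 8 15:00 start Cathedral Walk → 3
Jul 8 16:00 end Old-Town Hike → 2
Jul 8 17:00 end Aquarium Tasting → 1
Jul 8 17:00 start Bridge Break → 2
Jul 8 19:00 end Bridge Break → 1
Jul 8 20:00 end Cathedral Walk → 0
Peak is 3, at Jul 8 09:00 (Aquarium Tasting, Bridge Stop, Old-Town Hike).

3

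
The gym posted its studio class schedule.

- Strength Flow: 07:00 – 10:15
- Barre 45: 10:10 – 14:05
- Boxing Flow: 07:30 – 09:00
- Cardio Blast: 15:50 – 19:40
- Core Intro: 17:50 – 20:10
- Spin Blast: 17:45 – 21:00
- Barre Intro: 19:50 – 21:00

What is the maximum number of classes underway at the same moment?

3

Sort all start/end points and keep a running count:
07:00 start Strength Flow → 1
07:30 start Boxing Flow → 2
09:00 end Boxing Flow → 1
10:10 start Barre 45 → 2
10:15 end Strength Flow → 1
14:05 end Barre 45 → 0
15:50 start Cardio Blast → 1
17:45 start Spin Blast → 2
17:50 start Core Intro → 3
19:40 end Cardio Blast → 2
19:50 start Barre Intro → 3
20:10 end Core Intro → 2
21:00 end Barre Intro → 1
21:00 end Spin Blast → 0
Peak is 3, at 17:50 (Cardio Blast, Core Intro, Spin Blast).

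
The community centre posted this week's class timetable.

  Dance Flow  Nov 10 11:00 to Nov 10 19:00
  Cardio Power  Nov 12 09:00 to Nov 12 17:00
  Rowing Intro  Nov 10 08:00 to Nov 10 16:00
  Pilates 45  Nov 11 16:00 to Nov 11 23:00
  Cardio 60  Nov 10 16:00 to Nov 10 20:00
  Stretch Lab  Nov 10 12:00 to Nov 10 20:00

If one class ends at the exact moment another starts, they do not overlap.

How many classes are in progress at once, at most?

3

Walk through starts and ends in time order (an end at T is processed before a start at T):
Nov 10 08:00 start Rowing Intro → 1
Nov 10 11:00 start Dance Flow → 2
Nov 10 12:00 start Stretch Lab → 3
Nov 10 16:00 end Rowing Intro → 2
Nov 10 16:00 start Cardio 60 → 3
Nov 10 19:00 end Dance Flow → 2
Nov 10 20:00 end Cardio 60 → 1
Nov 10 20:00 end Stretch Lab → 0
Nov 11 16:00 start Pilates 45 → 1
Nov 11 23:00 end Pilates 45 → 0
Nov 12 09:00 start Cardio Power → 1
Nov 12 17:00 end Cardio Power → 0
Peak is 3, at Nov 10 12:00 (Dance Flow, Rowing Intro, Stretch Lab).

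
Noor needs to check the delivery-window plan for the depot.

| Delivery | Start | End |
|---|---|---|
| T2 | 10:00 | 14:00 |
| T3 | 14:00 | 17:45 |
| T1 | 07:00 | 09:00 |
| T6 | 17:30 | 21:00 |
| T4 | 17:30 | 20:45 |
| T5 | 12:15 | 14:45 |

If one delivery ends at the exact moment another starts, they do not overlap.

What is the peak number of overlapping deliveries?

3

Sort all start/end points and keep a running count:
07:00 start T1 → 1
09:00 end T1 → 0
10:00 start T2 → 1
12:15 start T5 → 2
14:00 end T2 → 1
14:00 start T3 → 2
14:45 end T5 → 1
17:30 start T4 → 2
17:30 start T6 → 3
17:45 end T3 → 2
20:45 end T4 → 1
21:00 end T6 → 0
Peak is 3, at 17:30 (T3, T4, T6).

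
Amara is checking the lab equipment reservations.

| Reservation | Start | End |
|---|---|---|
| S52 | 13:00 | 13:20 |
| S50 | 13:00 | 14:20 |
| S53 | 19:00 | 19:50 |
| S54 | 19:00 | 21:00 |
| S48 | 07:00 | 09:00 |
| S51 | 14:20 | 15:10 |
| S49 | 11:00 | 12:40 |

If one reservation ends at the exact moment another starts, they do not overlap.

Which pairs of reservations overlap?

Sorted by start: S48, S49, S50, S52, S51, S53, S54.
S49 starts after S48 ends, so S48 has no further overlaps.
S50 starts after S49 ends, so S49 has no further overlaps.
S52 starts before S50 ends → S50 and S52 overlap.
S51 starts exactly when S50 ends (back-to-back, no overlap), so S50 has no further overlaps.
S51 starts after S52 ends, so S52 has no further overlaps.
S53 starts after S51 ends, so S51 has no further overlaps.
S54 starts before S53 ends → S53 and S54 overlap.

S50 & S52, S53 & S54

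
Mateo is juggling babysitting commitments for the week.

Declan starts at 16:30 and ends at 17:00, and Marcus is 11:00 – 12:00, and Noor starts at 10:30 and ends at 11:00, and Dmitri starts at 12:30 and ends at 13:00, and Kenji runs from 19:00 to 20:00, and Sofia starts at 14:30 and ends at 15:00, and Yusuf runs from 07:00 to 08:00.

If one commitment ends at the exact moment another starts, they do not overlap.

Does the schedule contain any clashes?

No

Two intervals overlap when each starts before the other ends.
Sorted by start: Yusuf, Noor, Marcus, Dmitri, Sofia, Declan, Kenji.
Noor starts after Yusuf ends — done with Yusuf.
Marcus starts exactly when Noor ends (back-to-back, no overlap) — done with Noor.
Dmitri starts after Marcus ends — done with Marcus.
Sofia starts after Dmitri ends — done with Dmitri.
Declan starts after Sofia ends — done with Sofia.
Kenji starts after Declan ends.
Every pair is clear; the schedule has no overlaps.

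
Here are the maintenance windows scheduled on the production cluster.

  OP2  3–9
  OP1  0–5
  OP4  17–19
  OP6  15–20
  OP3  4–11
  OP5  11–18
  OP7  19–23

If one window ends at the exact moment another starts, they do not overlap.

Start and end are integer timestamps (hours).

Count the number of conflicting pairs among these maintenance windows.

Sorted by start: OP1, OP2, OP3, OP5, OP6, OP4, OP7.
OP2 starts before OP1 ends → OP1 and OP2 overlap.
OP3 starts before OP1 ends → OP1 and OP3 overlap.
OP5 starts after OP1 ends, so OP1 has no further overlaps.
OP3 starts before OP2 ends → OP2 and OP3 overlap.
OP5 starts after OP2 ends, so OP2 has no further overlaps.
OP5 starts exactly when OP3 ends (back-to-back, no overlap), so OP3 has no further overlaps.
OP6 starts before OP5 ends → OP5 and OP6 overlap.
OP4 starts before OP5 ends → OP5 and OP4 overlap.
OP7 starts after OP5 ends.
OP4 starts before OP6 ends → OP6 and OP4 overlap.
OP7 starts before OP6 ends → OP6 and OP7 overlap.
OP7 starts exactly when OP4 ends (back-to-back, no overlap).
Overlapping pairs: OP1 & OP2, OP1 & OP3, OP2 & OP3, OP4 & OP5, OP4 & OP6, OP5 & OP6, OP6 & OP7 — 7 in total.

7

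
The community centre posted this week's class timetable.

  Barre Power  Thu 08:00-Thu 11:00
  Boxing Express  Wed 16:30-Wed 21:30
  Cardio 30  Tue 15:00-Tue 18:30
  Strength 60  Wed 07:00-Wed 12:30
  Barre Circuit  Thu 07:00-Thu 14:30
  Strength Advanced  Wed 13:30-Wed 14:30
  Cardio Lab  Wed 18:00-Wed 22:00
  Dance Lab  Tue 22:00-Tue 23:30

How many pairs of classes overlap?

Sorted by start: Cardio 30, Dance Lab, Strength 60, Strength Advanced, Boxing Express, Cardio Lab, Barre Circuit, Barre Power.
Dance Lab starts after Cardio 30 ends; Cardio 30 is clear from here.
Strength 60 starts after Dance Lab ends; Dance Lab is clear from here.
Strength Advanced starts after Strength 60 ends; Strength 60 is clear from here.
Boxing Express starts after Strength Advanced ends; Strength Advanced is clear from here.
Cardio Lab starts before Boxing Express ends → Boxing Express and Cardio Lab overlap.
Barre Circuit starts after Boxing Express ends; Boxing Express is clear from here.
Barre Circuit starts after Cardio Lab ends; Cardio Lab is clear from here.
Barre Power starts before Barre Circuit ends → Barre Circuit and Barre Power overlap.
Overlapping pairs: Barre Circuit & Barre Power, Boxing Express & Cardio Lab — 2 in total.

2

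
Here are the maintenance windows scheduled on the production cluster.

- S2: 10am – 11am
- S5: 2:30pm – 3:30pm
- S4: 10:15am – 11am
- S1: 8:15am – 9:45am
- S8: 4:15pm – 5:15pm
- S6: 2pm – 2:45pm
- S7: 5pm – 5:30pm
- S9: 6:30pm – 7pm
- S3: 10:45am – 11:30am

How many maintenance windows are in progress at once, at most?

Sweep the timeline, counting +1 at each start and −1 at each end (ends before starts at a tie):
8:15am start S1 → 1
9:45am end S1 → 0
10am start S2 → 1
10:15am start S4 → 2
10:45am start S3 → 3
11am end S2 → 2
11am end S4 → 1
11:30am end S3 → 0
2pm start S6 → 1
2:30pm start S5 → 2
2:45pm end S6 → 1
3:30pm end S5 → 0
4:15pm start S8 → 1
5pm start S7 → 2
5:15pm end S8 → 1
5:30pm end S7 → 0
6:30pm start S9 → 1
7pm end S9 → 0
Peak is 3, at 10:45am (S2, S3, S4).

3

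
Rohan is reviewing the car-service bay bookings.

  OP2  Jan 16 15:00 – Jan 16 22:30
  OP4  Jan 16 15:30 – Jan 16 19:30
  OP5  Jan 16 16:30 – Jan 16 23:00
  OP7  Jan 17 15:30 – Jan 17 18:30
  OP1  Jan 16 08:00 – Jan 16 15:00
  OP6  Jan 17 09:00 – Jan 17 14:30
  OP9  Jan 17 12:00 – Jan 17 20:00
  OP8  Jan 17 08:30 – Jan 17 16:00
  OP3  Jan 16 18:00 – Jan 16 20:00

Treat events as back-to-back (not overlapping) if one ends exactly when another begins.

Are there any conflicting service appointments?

Yes

Sorted by start: OP1, OP2, OP4, OP5, OP3, OP8, OP6, OP9, OP7.
OP2 starts exactly when OP1 ends (back-to-back, no overlap), so nothing later overlaps OP1 either.
OP4 starts before OP2 ends → OP2 and OP4 overlap.
That's a conflict, so the schedule is not conflict-free.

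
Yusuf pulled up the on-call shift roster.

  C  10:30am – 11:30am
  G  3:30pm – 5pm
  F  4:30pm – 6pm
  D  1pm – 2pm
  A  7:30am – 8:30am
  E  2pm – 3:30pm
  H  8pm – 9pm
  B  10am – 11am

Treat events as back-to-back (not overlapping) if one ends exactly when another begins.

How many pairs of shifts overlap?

Check each pair: they overlap iff neither finishes before the other starts.
Sorted by start: A, B, C, D, E, G, F, H.
B starts after A ends, so nothing later overlaps A either.
C starts before B ends → B and C overlap.
D starts after B ends, so nothing later overlaps B either.
D starts after C ends, so nothing later overlaps C either.
E starts exactly when D ends (back-to-back, no overlap), so nothing later overlaps D either.
G starts exactly when E ends (back-to-back, no overlap), so nothing later overlaps E either.
F starts before G ends → G and F overlap.
H starts after G ends.
H starts after F ends.
Overlapping pairs: B & C, F & G — 2 in total.

2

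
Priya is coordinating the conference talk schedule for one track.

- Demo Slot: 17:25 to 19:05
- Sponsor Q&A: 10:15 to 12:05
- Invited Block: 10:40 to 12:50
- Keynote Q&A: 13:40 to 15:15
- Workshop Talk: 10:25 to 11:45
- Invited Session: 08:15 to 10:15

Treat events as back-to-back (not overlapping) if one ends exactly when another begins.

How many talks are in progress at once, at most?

Sort all start/end points and keep a running count:
08:15 start Invited Session → 1
10:15 end Invited Session → 0
10:15 start Sponsor Q&A → 1
10:25 start Workshop Talk → 2
10:40 start Invited Block → 3
11:45 end Workshop Talk → 2
12:05 end Sponsor Q&A → 1
12:50 end Invited Block → 0
13:40 start Keynote Q&A → 1
15:15 end Keynote Q&A → 0
17:25 start Demo Slot → 1
19:05 end Demo Slot → 0
Peak is 3, at 10:40 (Invited Block, Sponsor Q&A, Workshop Talk).

3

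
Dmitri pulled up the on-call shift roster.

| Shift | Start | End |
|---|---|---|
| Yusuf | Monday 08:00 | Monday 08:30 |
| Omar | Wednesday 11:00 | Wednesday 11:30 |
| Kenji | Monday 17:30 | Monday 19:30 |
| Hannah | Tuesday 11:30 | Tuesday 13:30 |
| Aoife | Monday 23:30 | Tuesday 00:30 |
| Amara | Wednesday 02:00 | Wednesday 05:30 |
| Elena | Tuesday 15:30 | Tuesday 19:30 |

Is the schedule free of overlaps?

Sorted by start: Yusuf, Kenji, Aoife, Hannah, Elena, Amara, Omar.
Kenji starts after Yusuf ends, so Yusuf has no further overlaps.
Aoife starts after Kenji ends, so Kenji has no further overlaps.
Hannah starts after Aoife ends, so Aoife has no further overlaps.
Elena starts after Hannah ends, so Hannah has no further overlaps.
Amara starts after Elena ends, so Elena has no further overlaps.
Omar starts after Amara ends.
Every pair is clear; the schedule has no overlaps.

Yes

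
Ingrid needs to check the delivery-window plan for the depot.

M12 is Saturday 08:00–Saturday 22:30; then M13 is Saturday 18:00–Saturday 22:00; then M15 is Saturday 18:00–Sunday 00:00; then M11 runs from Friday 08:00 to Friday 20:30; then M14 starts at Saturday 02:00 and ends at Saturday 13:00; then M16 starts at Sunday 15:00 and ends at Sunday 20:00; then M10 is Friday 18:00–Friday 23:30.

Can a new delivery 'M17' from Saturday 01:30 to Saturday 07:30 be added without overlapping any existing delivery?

No — it overlaps M14

M11: ends Friday 20:30 at or before M17 starts Saturday 01:30 → clear.
M10: ends Friday 23:30 at or before M17 starts Saturday 01:30 → clear.
M14: starts Saturday 02:00 before M17 ends Saturday 07:30, and ends Saturday 13:00 after M17 starts Saturday 01:30 → overlap.
M12: starts Saturday 08:00 at or after M17 ends Saturday 07:30 → clear.
M13: starts Saturday 18:00 at or after M17 ends Saturday 07:30 → clear.
M15: starts Saturday 18:00 at or after M17 ends Saturday 07:30 → clear.
M16: starts Sunday 15:00 at or after M17 ends Saturday 07:30 → clear.
M17 overlaps M14.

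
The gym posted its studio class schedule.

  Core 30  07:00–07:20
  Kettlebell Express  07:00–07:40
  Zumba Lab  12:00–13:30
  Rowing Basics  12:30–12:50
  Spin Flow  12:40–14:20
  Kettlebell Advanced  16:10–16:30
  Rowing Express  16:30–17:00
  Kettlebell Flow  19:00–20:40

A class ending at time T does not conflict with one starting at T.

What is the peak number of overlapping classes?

Sort all start/end points and keep a running count:
07:00 start Core 30 → 1
07:00 start Kettlebell Express → 2
07:20 end Core 30 → 1
07:40 end Kettlebell Express → 0
12:00 start Zumba Lab → 1
12:30 start Rowing Basics → 2
12:40 start Spin Flow → 3
12:50 end Rowing Basics → 2
13:30 end Zumba Lab → 1
14:20 end Spin Flow → 0
16:10 start Kettlebell Advanced → 1
16:30 end Kettlebell Advanced → 0
16:30 start Rowing Express → 1
17:00 end Rowing Express → 0
19:00 start Kettlebell Flow → 1
20:40 end Kettlebell Flow → 0
Peak is 3, at 12:40 (Rowing Basics, Spin Flow, Zumba Lab).

3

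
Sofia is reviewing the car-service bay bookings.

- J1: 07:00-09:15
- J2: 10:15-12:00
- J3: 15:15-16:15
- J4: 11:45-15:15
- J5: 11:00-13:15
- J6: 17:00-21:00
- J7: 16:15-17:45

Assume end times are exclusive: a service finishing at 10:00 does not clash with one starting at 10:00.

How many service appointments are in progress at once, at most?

Sort all start/end points and keep a running count:
07:00 start J1 → 1
09:15 end J1 → 0
10:15 start J2 → 1
11:00 start J5 → 2
11:45 start J4 → 3
12:00 end J2 → 2
13:15 end J5 → 1
15:15 end J4 → 0
15:15 start J3 → 1
16:15 end J3 → 0
16:15 start J7 → 1
17:00 start J6 → 2
17:45 end J7 → 1
21:00 end J6 → 0
Peak is 3, at 11:45 (J2, J4, J5).

3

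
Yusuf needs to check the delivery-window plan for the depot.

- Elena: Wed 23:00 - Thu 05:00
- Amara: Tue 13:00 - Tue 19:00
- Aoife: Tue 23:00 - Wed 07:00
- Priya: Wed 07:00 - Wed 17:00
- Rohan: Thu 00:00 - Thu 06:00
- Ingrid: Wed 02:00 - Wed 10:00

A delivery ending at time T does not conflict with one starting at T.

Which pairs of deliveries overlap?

Sorted by start: Amara, Aoife, Ingrid, Priya, Elena, Rohan.
Aoife starts after Amara ends, so Amara has no further overlaps.
Ingrid starts before Aoife ends → Aoife and Ingrid overlap.
Priya starts exactly when Aoife ends (back-to-back, no overlap), so Aoife has no further overlaps.
Priya starts before Ingrid ends → Ingrid and Priya overlap.
Elena starts after Ingrid ends, so Ingrid has no further overlaps.
Elena starts after Priya ends, so Priya has no further overlaps.
Rohan starts before Elena ends → Elena and Rohan overlap.

Aoife & Ingrid, Elena & Rohan, Ingrid & Priya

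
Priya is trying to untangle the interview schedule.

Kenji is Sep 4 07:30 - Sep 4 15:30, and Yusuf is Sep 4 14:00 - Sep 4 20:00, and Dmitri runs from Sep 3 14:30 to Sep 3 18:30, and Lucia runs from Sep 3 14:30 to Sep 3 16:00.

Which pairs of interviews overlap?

Sorted by start: Lucia, Dmitri, Kenji, Yusuf.
Dmitri starts before Lucia ends → Lucia and Dmitri overlap.
Kenji starts after Lucia ends; Lucia is clear from here.
Kenji starts after Dmitri ends; Dmitri is clear from here.
Yusuf starts before Kenji ends → Kenji and Yusuf overlap.

Dmitri & Lucia, Kenji & Yusuf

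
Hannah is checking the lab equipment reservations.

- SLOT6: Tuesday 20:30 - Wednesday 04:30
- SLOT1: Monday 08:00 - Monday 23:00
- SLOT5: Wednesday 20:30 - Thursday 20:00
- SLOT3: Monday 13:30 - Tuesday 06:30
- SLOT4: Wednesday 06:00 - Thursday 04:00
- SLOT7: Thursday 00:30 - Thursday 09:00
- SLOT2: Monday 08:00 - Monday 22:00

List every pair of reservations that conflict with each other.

SLOT1 & SLOT2, SLOT1 & SLOT3, SLOT2 & SLOT3, SLOT4 & SLOT5, SLOT4 & SLOT7, SLOT5 & SLOT7

Sorted by start: SLOT1, SLOT2, SLOT3, SLOT6, SLOT4, SLOT5, SLOT7.
SLOT2 starts before SLOT1 ends → SLOT1 and SLOT2 overlap.
SLOT3 starts before SLOT1 ends → SLOT1 and SLOT3 overlap.
SLOT6 starts after SLOT1 ends — done with SLOT1.
SLOT3 starts before SLOT2 ends → SLOT2 and SLOT3 overlap.
SLOT6 starts after SLOT2 ends — done with SLOT2.
SLOT6 starts after SLOT3 ends — done with SLOT3.
SLOT4 starts after SLOT6 ends — done with SLOT6.
SLOT5 starts before SLOT4 ends → SLOT4 and SLOT5 overlap.
SLOT7 starts before SLOT4 ends → SLOT4 and SLOT7 overlap.
SLOT7 starts before SLOT5 ends → SLOT5 and SLOT7 overlap.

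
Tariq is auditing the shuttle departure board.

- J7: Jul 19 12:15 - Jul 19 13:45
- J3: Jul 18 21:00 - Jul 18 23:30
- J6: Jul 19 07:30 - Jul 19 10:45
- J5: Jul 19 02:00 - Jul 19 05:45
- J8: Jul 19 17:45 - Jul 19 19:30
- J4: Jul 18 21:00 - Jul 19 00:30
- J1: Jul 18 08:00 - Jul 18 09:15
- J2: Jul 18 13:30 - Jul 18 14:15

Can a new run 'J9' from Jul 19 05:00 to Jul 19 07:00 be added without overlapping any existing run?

J1: ends Jul 18 09:15 at or before J9 starts Jul 19 05:00 → clear.
J2: ends Jul 18 14:15 at or before J9 starts Jul 19 05:00 → clear.
J3: ends Jul 18 23:30 at or before J9 starts Jul 19 05:00 → clear.
J4: ends Jul 19 00:30 at or before J9 starts Jul 19 05:00 → clear.
J5: starts Jul 19 02:00 before J9 ends Jul 19 07:00, and ends Jul 19 05:45 after J9 starts Jul 19 05:00 → overlap.
J6: starts Jul 19 07:30 at or after J9 ends Jul 19 07:00 → clear.
J7: starts Jul 19 12:15 at or after J9 ends Jul 19 07:00 → clear.
J8: starts Jul 19 17:45 at or after J9 ends Jul 19 07:00 → clear.
J9 overlaps J5.

No — it overlaps J5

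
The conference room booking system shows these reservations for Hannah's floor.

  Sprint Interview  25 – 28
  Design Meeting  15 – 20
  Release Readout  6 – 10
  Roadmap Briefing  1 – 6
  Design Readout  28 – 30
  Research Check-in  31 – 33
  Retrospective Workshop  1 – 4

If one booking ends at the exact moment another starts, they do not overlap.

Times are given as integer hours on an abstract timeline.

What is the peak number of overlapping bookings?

2

Walk through starts and ends in time order (an end at T is processed before a start at T):
1 start Retrospective Workshop → 1
1 start Roadmap Briefing → 2
4 end Retrospective Workshop → 1
6 end Roadmap Briefing → 0
6 start Release Readout → 1
10 end Release Readout → 0
15 start Design Meeting → 1
20 end Design Meeting → 0
25 start Sprint Interview → 1
28 end Sprint Interview → 0
28 start Design Readout → 1
30 end Design Readout → 0
31 start Research Check-in → 1
33 end Research Check-in → 0
Peak is 2, at 1 (Retrospective Workshop, Roadmap Briefing).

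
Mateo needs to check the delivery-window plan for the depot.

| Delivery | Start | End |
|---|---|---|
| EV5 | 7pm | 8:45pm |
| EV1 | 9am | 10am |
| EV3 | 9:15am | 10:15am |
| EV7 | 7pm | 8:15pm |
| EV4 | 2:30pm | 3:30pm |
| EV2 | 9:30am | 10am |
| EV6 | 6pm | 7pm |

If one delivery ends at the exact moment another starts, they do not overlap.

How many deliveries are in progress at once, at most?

3

Sweep the timeline, counting +1 at each start and −1 at each end (ends before starts at a tie):
9am start EV1 → 1
9:15am start EV3 → 2
9:30am start EV2 → 3
10am end EV1 → 2
10am end EV2 → 1
10:15am end EV3 → 0
2:30pm start EV4 → 1
3:30pm end EV4 → 0
6pm start EV6 → 1
7pm end EV6 → 0
7pm start EV5 → 1
7pm start EV7 → 2
8:15pm end EV7 → 1
8:45pm end EV5 → 0
Peak is 3, at 9:30am (EV1, EV2, EV3).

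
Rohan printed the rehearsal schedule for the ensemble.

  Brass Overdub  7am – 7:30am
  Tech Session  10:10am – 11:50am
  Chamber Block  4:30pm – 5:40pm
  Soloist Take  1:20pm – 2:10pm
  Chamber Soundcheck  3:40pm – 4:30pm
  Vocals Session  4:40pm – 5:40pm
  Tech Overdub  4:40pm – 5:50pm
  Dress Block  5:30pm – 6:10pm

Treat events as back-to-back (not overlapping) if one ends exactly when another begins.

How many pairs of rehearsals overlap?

Two intervals overlap when each starts before the other ends.
Sorted by start: Brass Overdub, Tech Session, Soloist Take, Chamber Soundcheck, Chamber Block, Vocals Session, Tech Overdub, Dress Block.
Tech Session starts after Brass Overdub ends; Brass Overdub is clear from here.
Soloist Take starts after Tech Session ends; Tech Session is clear from here.
Chamber Soundcheck starts after Soloist Take ends; Soloist Take is clear from here.
Chamber Block starts exactly when Chamber Soundcheck ends (back-to-back, no overlap); Chamber Soundcheck is clear from here.
Vocals Session starts before Chamber Block ends → Chamber Block and Vocals Session overlap.
Tech Overdub starts before Chamber Block ends → Chamber Block and Tech Overdub overlap.
Dress Block starts before Chamber Block ends → Chamber Block and Dress Block overlap.
Tech Overdub starts before Vocals Session ends → Vocals Session and Tech Overdub overlap.
Dress Block starts before Vocals Session ends → Vocals Session and Dress Block overlap.
Dress Block starts before Tech Overdub ends → Tech Overdub and Dress Block overlap.
Overlapping pairs: Chamber Block & Dress Block, Chamber Block & Tech Overdub, Chamber Block & Vocals Session, Dress Block & Tech Overdub, Dress Block & Vocals Session, Tech Overdub & Vocals Session — 6 in total.

6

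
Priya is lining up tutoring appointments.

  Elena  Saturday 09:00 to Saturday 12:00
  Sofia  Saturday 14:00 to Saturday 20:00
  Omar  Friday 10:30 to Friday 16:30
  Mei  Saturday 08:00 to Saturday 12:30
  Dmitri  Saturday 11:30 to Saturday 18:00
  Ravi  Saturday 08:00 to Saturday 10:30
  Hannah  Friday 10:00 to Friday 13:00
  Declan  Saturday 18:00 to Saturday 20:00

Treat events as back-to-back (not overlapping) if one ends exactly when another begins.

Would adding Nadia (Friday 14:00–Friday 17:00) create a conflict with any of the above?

Yes — it overlaps Omar

Hannah: ends Friday 13:00 at or before Nadia starts Friday 14:00 → clear.
Omar: starts Friday 10:30 before Nadia ends Friday 17:00, and ends Friday 16:30 after Nadia starts Friday 14:00 → overlap.
Mei: starts Saturday 08:00 at or after Nadia ends Friday 17:00 → clear.
Ravi: starts Saturday 08:00 at or after Nadia ends Friday 17:00 → clear.
Elena: starts Saturday 09:00 at or after Nadia ends Friday 17:00 → clear.
Dmitri: starts Saturday 11:30 at or after Nadia ends Friday 17:00 → clear.
Sofia: starts Saturday 14:00 at or after Nadia ends Friday 17:00 → clear.
Declan: starts Saturday 18:00 at or after Nadia ends Friday 17:00 → clear.
Nadia overlaps Omar.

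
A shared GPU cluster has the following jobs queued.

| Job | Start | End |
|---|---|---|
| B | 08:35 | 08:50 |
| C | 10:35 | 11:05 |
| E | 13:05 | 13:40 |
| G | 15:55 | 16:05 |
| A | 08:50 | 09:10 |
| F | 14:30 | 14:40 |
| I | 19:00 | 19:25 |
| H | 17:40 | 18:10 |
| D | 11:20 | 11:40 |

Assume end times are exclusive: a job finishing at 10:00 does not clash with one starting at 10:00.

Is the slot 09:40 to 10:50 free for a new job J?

B: ends 08:50 at or before J starts 09:40 → clear.
A: ends 09:10 at or before J starts 09:40 → clear.
C: starts 10:35 before J ends 10:50, and ends 11:05 after J starts 09:40 → overlap.
D: starts 11:20 at or after J ends 10:50 → clear.
E: starts 13:05 at or after J ends 10:50 → clear.
F: starts 14:30 at or after J ends 10:50 → clear.
G: starts 15:55 at or after J ends 10:50 → clear.
H: starts 17:40 at or after J ends 10:50 → clear.
I: starts 19:00 at or after J ends 10:50 → clear.
J overlaps C.

No — it overlaps C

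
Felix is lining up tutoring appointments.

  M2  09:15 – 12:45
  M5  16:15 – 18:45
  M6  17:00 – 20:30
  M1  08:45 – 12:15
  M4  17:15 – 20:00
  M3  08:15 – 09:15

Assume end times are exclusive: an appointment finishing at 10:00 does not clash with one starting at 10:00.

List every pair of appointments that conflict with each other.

Check each pair: they overlap iff neither finishes before the other starts.
Sorted by start: M3, M1, M2, M5, M6, M4.
M1 starts before M3 ends → M3 and M1 overlap.
M2 starts exactly when M3 ends (back-to-back, no overlap) — done with M3.
M2 starts before M1 ends → M1 and M2 overlap.
M5 starts after M1 ends — done with M1.
M5 starts after M2 ends — done with M2.
M6 starts before M5 ends → M5 and M6 overlap.
M4 starts before M5 ends → M5 and M4 overlap.
M4 starts before M6 ends → M6 and M4 overlap.

M1 & M2, M1 & M3, M4 & M5, M4 & M6, M5 & M6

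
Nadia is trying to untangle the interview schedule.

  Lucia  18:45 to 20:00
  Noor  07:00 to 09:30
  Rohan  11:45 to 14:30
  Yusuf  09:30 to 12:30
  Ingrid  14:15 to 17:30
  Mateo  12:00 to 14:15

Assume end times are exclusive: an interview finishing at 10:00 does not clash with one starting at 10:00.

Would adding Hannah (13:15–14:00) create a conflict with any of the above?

Yes — it overlaps Mateo, Rohan

Noor: ends 09:30 at or before Hannah starts 13:15 → clear.
Yusuf: ends 12:30 at or before Hannah starts 13:15 → clear.
Rohan: starts 11:45 before Hannah ends 14:00, and ends 14:30 after Hannah starts 13:15 → overlap.
Mateo: starts 12:00 before Hannah ends 14:00, and ends 14:15 after Hannah starts 13:15 → overlap.
Ingrid: starts 14:15 at or after Hannah ends 14:00 → clear.
Lucia: starts 18:45 at or after Hannah ends 14:00 → clear.
Hannah overlaps Mateo, Rohan.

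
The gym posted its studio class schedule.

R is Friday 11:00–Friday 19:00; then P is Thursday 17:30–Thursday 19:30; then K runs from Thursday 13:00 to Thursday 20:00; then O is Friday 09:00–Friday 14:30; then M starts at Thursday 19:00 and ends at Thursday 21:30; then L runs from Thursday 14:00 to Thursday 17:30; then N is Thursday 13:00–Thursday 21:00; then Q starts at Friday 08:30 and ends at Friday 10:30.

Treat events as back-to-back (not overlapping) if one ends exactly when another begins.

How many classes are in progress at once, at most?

Walk through starts and ends in time order (an end at T is processed before a start at T):
Thursday 13:00 start K → 1
Thursday 13:00 start N → 2
Thursday 14:00 start L → 3
Thursday 17:30 end L → 2
Thursday 17:30 start P → 3
Thursday 19:00 start M → 4
Thursday 19:30 end P → 3
Thursday 20:00 end K → 2
Thursday 21:00 end N → 1
Thursday 21:30 end M → 0
Friday 08:30 start Q → 1
Friday 09:00 start O → 2
Friday 10:30 end Q → 1
Friday 11:00 start R → 2
Friday 14:30 end O → 1
Friday 19:00 end R → 0
Peak is 4, at Thursday 19:00 (K, M, N, P).

4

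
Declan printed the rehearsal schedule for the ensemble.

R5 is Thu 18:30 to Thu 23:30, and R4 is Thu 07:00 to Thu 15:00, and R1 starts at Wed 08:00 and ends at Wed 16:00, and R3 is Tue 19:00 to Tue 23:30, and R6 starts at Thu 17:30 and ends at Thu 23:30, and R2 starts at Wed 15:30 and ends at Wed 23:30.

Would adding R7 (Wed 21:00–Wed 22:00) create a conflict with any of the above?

R3: ends Tue 23:30 at or before R7 starts Wed 21:00 → clear.
R1: ends Wed 16:00 at or before R7 starts Wed 21:00 → clear.
R2: starts Wed 15:30 before R7 ends Wed 22:00, and ends Wed 23:30 after R7 starts Wed 21:00 → overlap.
R4: starts Thu 07:00 at or after R7 ends Wed 22:00 → clear.
R6: starts Thu 17:30 at or after R7 ends Wed 22:00 → clear.
R5: starts Thu 18:30 at or after R7 ends Wed 22:00 → clear.
R7 overlaps R2.

Yes — it overlaps R2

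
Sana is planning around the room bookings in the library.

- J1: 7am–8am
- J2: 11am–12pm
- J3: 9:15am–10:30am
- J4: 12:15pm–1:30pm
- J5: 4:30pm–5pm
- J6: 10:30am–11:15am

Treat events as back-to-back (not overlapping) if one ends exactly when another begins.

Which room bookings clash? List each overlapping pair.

J2 & J6

Sorted by start: J1, J3, J6, J2, J4, J5.
J3 starts after J1 ends, so J1 has no further overlaps.
J6 starts exactly when J3 ends (back-to-back, no overlap), so J3 has no further overlaps.
J2 starts before J6 ends → J6 and J2 overlap.
J4 starts after J6 ends, so J6 has no further overlaps.
J4 starts after J2 ends, so J2 has no further overlaps.
J5 starts after J4 ends.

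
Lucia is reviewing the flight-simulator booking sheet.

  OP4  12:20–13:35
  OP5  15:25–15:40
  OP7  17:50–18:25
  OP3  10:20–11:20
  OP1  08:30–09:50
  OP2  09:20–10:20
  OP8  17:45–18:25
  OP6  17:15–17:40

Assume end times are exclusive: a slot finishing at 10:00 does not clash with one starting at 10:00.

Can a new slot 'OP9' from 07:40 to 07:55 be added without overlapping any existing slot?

Yes — the slot is free

OP1: starts 08:30 at or after OP9 ends 07:55 → clear.
OP2: starts 09:20 at or after OP9 ends 07:55 → clear.
OP3: starts 10:20 at or after OP9 ends 07:55 → clear.
OP4: starts 12:20 at or after OP9 ends 07:55 → clear.
OP5: starts 15:25 at or after OP9 ends 07:55 → clear.
OP6: starts 17:15 at or after OP9 ends 07:55 → clear.
OP8: starts 17:45 at or after OP9 ends 07:55 → clear.
OP7: starts 17:50 at or after OP9 ends 07:55 → clear.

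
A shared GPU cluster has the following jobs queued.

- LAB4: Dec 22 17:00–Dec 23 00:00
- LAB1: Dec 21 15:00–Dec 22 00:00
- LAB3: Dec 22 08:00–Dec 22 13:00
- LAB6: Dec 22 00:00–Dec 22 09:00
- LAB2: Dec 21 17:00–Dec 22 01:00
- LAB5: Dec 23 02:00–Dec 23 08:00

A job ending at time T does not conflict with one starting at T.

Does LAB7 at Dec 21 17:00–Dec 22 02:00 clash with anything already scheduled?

Yes — it overlaps LAB1, LAB2, LAB6

LAB1: starts Dec 21 15:00 before LAB7 ends Dec 22 02:00, and ends Dec 22 00:00 after LAB7 starts Dec 21 17:00 → overlap.
LAB2: starts Dec 21 17:00 before LAB7 ends Dec 22 02:00, and ends Dec 22 01:00 after LAB7 starts Dec 21 17:00 → overlap.
LAB6: starts Dec 22 00:00 before LAB7 ends Dec 22 02:00, and ends Dec 22 09:00 after LAB7 starts Dec 21 17:00 → overlap.
LAB3: starts Dec 22 08:00 at or after LAB7 ends Dec 22 02:00 → clear.
LAB4: starts Dec 22 17:00 at or after LAB7 ends Dec 22 02:00 → clear.
LAB5: starts Dec 23 02:00 at or after LAB7 ends Dec 22 02:00 → clear.
LAB7 overlaps LAB1, LAB2, LAB6.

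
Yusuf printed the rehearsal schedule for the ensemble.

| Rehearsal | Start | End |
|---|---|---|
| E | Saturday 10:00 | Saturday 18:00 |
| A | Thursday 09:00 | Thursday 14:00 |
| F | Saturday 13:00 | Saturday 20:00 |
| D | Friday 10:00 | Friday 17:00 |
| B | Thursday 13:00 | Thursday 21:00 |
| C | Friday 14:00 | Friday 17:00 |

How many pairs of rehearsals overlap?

3

Sorted by start: A, B, D, C, E, F.
B starts before A ends → A and B overlap.
D starts after A ends, so nothing later overlaps A either.
D starts after B ends, so nothing later overlaps B either.
C starts before D ends → D and C overlap.
E starts after D ends, so nothing later overlaps D either.
E starts after C ends, so nothing later overlaps C either.
F starts before E ends → E and F overlap.
Overlapping pairs: A & B, C & D, E & F — 3 in total.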